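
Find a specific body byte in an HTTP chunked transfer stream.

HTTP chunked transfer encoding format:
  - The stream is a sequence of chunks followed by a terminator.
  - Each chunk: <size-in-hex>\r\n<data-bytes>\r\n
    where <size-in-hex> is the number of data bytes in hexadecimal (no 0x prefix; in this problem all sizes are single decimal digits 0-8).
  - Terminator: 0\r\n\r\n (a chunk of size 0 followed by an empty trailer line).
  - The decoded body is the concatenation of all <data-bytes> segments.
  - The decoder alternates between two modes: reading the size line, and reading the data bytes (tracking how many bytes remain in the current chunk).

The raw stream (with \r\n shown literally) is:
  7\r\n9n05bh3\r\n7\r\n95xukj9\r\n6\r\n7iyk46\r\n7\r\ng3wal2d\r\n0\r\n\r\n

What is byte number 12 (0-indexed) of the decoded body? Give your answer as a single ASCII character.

Chunk 1: stream[0..1]='7' size=0x7=7, data at stream[3..10]='9n05bh3' -> body[0..7], body so far='9n05bh3'
Chunk 2: stream[12..13]='7' size=0x7=7, data at stream[15..22]='95xukj9' -> body[7..14], body so far='9n05bh395xukj9'
Chunk 3: stream[24..25]='6' size=0x6=6, data at stream[27..33]='7iyk46' -> body[14..20], body so far='9n05bh395xukj97iyk46'
Chunk 4: stream[35..36]='7' size=0x7=7, data at stream[38..45]='g3wal2d' -> body[20..27], body so far='9n05bh395xukj97iyk46g3wal2d'
Chunk 5: stream[47..48]='0' size=0 (terminator). Final body='9n05bh395xukj97iyk46g3wal2d' (27 bytes)
Body byte 12 = 'j'

Answer: j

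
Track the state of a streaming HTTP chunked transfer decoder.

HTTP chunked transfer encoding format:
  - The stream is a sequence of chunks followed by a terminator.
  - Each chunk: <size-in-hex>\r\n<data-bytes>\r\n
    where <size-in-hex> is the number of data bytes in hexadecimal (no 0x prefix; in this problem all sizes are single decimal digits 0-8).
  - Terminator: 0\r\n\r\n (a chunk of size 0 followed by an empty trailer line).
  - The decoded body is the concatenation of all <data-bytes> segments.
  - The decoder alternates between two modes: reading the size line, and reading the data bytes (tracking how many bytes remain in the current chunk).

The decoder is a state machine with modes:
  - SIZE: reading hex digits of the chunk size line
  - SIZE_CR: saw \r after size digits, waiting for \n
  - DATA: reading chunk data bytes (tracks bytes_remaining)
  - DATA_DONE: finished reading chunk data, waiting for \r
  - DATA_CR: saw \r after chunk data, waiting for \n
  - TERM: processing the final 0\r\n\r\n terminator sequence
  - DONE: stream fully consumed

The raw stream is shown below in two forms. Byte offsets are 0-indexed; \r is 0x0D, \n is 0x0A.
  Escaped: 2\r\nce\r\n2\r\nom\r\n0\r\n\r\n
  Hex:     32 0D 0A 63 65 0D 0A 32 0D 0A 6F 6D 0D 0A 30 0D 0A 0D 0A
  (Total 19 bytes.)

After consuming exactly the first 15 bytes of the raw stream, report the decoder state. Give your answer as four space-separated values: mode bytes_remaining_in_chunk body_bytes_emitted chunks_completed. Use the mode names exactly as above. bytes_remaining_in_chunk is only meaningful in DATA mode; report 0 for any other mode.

Answer: SIZE 0 4 2

Derivation:
Byte 0 = '2': mode=SIZE remaining=0 emitted=0 chunks_done=0
Byte 1 = 0x0D: mode=SIZE_CR remaining=0 emitted=0 chunks_done=0
Byte 2 = 0x0A: mode=DATA remaining=2 emitted=0 chunks_done=0
Byte 3 = 'c': mode=DATA remaining=1 emitted=1 chunks_done=0
Byte 4 = 'e': mode=DATA_DONE remaining=0 emitted=2 chunks_done=0
Byte 5 = 0x0D: mode=DATA_CR remaining=0 emitted=2 chunks_done=0
Byte 6 = 0x0A: mode=SIZE remaining=0 emitted=2 chunks_done=1
Byte 7 = '2': mode=SIZE remaining=0 emitted=2 chunks_done=1
Byte 8 = 0x0D: mode=SIZE_CR remaining=0 emitted=2 chunks_done=1
Byte 9 = 0x0A: mode=DATA remaining=2 emitted=2 chunks_done=1
Byte 10 = 'o': mode=DATA remaining=1 emitted=3 chunks_done=1
Byte 11 = 'm': mode=DATA_DONE remaining=0 emitted=4 chunks_done=1
Byte 12 = 0x0D: mode=DATA_CR remaining=0 emitted=4 chunks_done=1
Byte 13 = 0x0A: mode=SIZE remaining=0 emitted=4 chunks_done=2
Byte 14 = '0': mode=SIZE remaining=0 emitted=4 chunks_done=2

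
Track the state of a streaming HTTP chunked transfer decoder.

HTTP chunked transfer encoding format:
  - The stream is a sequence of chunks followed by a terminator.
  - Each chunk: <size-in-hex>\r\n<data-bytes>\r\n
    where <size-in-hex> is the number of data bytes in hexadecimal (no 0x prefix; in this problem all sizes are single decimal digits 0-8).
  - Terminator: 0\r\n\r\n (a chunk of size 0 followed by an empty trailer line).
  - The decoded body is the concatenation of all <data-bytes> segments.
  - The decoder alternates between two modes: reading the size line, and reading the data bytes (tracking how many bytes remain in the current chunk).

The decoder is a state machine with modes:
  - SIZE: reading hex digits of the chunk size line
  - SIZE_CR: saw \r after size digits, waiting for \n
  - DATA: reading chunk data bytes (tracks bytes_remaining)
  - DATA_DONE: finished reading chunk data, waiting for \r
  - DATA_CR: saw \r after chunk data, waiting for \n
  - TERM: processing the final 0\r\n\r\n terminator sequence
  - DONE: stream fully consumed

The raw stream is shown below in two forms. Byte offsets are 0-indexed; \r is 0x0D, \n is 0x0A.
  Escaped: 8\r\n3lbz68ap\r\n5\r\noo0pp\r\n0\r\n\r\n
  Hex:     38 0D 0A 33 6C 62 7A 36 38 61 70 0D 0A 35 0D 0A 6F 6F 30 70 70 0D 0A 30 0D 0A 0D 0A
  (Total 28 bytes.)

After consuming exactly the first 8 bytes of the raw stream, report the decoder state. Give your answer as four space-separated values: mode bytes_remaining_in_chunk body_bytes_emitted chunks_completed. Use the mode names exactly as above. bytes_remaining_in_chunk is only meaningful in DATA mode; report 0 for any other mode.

Answer: DATA 3 5 0

Derivation:
Byte 0 = '8': mode=SIZE remaining=0 emitted=0 chunks_done=0
Byte 1 = 0x0D: mode=SIZE_CR remaining=0 emitted=0 chunks_done=0
Byte 2 = 0x0A: mode=DATA remaining=8 emitted=0 chunks_done=0
Byte 3 = '3': mode=DATA remaining=7 emitted=1 chunks_done=0
Byte 4 = 'l': mode=DATA remaining=6 emitted=2 chunks_done=0
Byte 5 = 'b': mode=DATA remaining=5 emitted=3 chunks_done=0
Byte 6 = 'z': mode=DATA remaining=4 emitted=4 chunks_done=0
Byte 7 = '6': mode=DATA remaining=3 emitted=5 chunks_done=0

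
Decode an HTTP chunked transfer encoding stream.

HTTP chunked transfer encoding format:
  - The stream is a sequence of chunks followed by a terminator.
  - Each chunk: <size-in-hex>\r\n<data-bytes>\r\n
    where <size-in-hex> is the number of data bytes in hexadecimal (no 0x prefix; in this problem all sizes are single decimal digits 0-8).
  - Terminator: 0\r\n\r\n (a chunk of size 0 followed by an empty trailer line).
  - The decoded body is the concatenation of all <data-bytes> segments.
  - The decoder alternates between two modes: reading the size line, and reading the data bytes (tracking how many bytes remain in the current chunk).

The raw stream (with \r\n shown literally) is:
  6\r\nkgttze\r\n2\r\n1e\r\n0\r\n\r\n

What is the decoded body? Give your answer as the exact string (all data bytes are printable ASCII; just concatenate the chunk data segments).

Answer: kgttze1e

Derivation:
Chunk 1: stream[0..1]='6' size=0x6=6, data at stream[3..9]='kgttze' -> body[0..6], body so far='kgttze'
Chunk 2: stream[11..12]='2' size=0x2=2, data at stream[14..16]='1e' -> body[6..8], body so far='kgttze1e'
Chunk 3: stream[18..19]='0' size=0 (terminator). Final body='kgttze1e' (8 bytes)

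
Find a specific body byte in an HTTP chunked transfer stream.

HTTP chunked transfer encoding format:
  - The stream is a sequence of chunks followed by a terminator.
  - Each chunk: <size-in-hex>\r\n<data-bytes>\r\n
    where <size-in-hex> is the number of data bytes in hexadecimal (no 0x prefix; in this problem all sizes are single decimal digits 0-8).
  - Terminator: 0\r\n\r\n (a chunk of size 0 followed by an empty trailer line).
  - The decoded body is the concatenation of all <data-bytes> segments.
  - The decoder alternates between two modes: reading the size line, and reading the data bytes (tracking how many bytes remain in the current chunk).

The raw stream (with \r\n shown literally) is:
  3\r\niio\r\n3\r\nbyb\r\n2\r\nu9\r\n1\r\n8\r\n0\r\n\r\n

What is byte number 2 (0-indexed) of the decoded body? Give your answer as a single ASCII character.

Chunk 1: stream[0..1]='3' size=0x3=3, data at stream[3..6]='iio' -> body[0..3], body so far='iio'
Chunk 2: stream[8..9]='3' size=0x3=3, data at stream[11..14]='byb' -> body[3..6], body so far='iiobyb'
Chunk 3: stream[16..17]='2' size=0x2=2, data at stream[19..21]='u9' -> body[6..8], body so far='iiobybu9'
Chunk 4: stream[23..24]='1' size=0x1=1, data at stream[26..27]='8' -> body[8..9], body so far='iiobybu98'
Chunk 5: stream[29..30]='0' size=0 (terminator). Final body='iiobybu98' (9 bytes)
Body byte 2 = 'o'

Answer: o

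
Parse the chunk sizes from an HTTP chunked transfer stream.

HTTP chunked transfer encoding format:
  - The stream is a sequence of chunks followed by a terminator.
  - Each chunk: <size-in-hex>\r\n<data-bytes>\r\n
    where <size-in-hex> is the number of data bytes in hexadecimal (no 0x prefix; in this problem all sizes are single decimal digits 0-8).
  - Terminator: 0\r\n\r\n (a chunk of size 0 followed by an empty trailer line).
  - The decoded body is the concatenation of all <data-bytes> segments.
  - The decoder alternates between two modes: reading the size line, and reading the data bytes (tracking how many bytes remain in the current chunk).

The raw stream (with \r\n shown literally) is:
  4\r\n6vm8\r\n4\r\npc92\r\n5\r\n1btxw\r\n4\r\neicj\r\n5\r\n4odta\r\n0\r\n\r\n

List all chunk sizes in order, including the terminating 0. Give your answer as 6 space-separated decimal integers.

Answer: 4 4 5 4 5 0

Derivation:
Chunk 1: stream[0..1]='4' size=0x4=4, data at stream[3..7]='6vm8' -> body[0..4], body so far='6vm8'
Chunk 2: stream[9..10]='4' size=0x4=4, data at stream[12..16]='pc92' -> body[4..8], body so far='6vm8pc92'
Chunk 3: stream[18..19]='5' size=0x5=5, data at stream[21..26]='1btxw' -> body[8..13], body so far='6vm8pc921btxw'
Chunk 4: stream[28..29]='4' size=0x4=4, data at stream[31..35]='eicj' -> body[13..17], body so far='6vm8pc921btxweicj'
Chunk 5: stream[37..38]='5' size=0x5=5, data at stream[40..45]='4odta' -> body[17..22], body so far='6vm8pc921btxweicj4odta'
Chunk 6: stream[47..48]='0' size=0 (terminator). Final body='6vm8pc921btxweicj4odta' (22 bytes)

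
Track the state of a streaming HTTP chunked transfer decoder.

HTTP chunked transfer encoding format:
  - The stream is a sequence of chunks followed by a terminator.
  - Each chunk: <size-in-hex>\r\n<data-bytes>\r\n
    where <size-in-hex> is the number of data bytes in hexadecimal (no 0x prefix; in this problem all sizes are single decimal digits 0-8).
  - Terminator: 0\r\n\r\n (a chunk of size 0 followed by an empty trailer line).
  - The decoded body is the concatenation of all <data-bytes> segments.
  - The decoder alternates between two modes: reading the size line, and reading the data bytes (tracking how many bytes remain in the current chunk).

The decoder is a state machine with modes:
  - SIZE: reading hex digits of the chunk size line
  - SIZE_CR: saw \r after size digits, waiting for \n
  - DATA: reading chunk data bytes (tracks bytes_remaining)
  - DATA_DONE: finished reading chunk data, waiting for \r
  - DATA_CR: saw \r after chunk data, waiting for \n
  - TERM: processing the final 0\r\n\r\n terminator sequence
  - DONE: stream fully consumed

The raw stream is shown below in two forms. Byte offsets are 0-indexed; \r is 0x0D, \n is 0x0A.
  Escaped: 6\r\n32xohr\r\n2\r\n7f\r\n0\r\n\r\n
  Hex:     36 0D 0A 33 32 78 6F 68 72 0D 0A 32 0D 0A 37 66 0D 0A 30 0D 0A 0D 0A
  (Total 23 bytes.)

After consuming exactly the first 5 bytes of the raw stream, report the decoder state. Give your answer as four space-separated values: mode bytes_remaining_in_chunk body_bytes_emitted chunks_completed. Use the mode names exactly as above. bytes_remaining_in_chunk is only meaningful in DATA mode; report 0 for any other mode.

Answer: DATA 4 2 0

Derivation:
Byte 0 = '6': mode=SIZE remaining=0 emitted=0 chunks_done=0
Byte 1 = 0x0D: mode=SIZE_CR remaining=0 emitted=0 chunks_done=0
Byte 2 = 0x0A: mode=DATA remaining=6 emitted=0 chunks_done=0
Byte 3 = '3': mode=DATA remaining=5 emitted=1 chunks_done=0
Byte 4 = '2': mode=DATA remaining=4 emitted=2 chunks_done=0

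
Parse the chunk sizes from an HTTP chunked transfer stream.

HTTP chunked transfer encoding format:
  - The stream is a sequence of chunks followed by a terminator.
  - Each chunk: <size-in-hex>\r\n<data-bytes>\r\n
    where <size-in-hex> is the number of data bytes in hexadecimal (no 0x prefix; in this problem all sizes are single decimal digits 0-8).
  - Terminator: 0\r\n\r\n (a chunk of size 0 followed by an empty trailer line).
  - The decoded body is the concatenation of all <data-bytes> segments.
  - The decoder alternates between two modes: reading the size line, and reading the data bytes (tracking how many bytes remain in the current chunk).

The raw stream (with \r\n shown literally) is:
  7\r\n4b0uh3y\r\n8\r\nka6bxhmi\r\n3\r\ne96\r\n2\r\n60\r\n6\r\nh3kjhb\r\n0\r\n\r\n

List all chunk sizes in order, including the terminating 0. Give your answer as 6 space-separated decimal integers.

Chunk 1: stream[0..1]='7' size=0x7=7, data at stream[3..10]='4b0uh3y' -> body[0..7], body so far='4b0uh3y'
Chunk 2: stream[12..13]='8' size=0x8=8, data at stream[15..23]='ka6bxhmi' -> body[7..15], body so far='4b0uh3yka6bxhmi'
Chunk 3: stream[25..26]='3' size=0x3=3, data at stream[28..31]='e96' -> body[15..18], body so far='4b0uh3yka6bxhmie96'
Chunk 4: stream[33..34]='2' size=0x2=2, data at stream[36..38]='60' -> body[18..20], body so far='4b0uh3yka6bxhmie9660'
Chunk 5: stream[40..41]='6' size=0x6=6, data at stream[43..49]='h3kjhb' -> body[20..26], body so far='4b0uh3yka6bxhmie9660h3kjhb'
Chunk 6: stream[51..52]='0' size=0 (terminator). Final body='4b0uh3yka6bxhmie9660h3kjhb' (26 bytes)

Answer: 7 8 3 2 6 0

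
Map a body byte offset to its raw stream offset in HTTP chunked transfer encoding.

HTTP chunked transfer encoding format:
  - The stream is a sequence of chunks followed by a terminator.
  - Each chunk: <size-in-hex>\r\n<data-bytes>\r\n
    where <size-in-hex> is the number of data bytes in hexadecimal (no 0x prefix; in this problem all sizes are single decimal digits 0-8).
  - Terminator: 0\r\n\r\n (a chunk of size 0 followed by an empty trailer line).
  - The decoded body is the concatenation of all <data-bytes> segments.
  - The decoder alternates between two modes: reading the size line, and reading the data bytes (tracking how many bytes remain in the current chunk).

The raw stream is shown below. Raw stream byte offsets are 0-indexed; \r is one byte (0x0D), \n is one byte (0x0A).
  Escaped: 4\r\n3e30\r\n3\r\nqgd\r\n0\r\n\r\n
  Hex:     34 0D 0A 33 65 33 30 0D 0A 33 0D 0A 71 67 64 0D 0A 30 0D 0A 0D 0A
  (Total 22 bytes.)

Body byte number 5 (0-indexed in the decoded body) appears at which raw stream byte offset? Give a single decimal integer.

Answer: 13

Derivation:
Chunk 1: stream[0..1]='4' size=0x4=4, data at stream[3..7]='3e30' -> body[0..4], body so far='3e30'
Chunk 2: stream[9..10]='3' size=0x3=3, data at stream[12..15]='qgd' -> body[4..7], body so far='3e30qgd'
Chunk 3: stream[17..18]='0' size=0 (terminator). Final body='3e30qgd' (7 bytes)
Body byte 5 at stream offset 13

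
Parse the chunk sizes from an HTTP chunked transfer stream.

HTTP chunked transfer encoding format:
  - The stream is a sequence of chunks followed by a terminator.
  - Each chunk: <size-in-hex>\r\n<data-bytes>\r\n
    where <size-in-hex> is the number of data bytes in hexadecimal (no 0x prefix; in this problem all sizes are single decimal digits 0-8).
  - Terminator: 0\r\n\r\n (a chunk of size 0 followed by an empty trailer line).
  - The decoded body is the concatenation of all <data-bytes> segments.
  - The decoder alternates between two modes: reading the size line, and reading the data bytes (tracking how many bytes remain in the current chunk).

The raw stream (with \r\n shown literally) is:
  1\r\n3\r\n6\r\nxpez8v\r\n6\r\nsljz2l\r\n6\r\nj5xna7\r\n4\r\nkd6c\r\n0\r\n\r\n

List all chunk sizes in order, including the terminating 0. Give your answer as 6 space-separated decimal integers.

Answer: 1 6 6 6 4 0

Derivation:
Chunk 1: stream[0..1]='1' size=0x1=1, data at stream[3..4]='3' -> body[0..1], body so far='3'
Chunk 2: stream[6..7]='6' size=0x6=6, data at stream[9..15]='xpez8v' -> body[1..7], body so far='3xpez8v'
Chunk 3: stream[17..18]='6' size=0x6=6, data at stream[20..26]='sljz2l' -> body[7..13], body so far='3xpez8vsljz2l'
Chunk 4: stream[28..29]='6' size=0x6=6, data at stream[31..37]='j5xna7' -> body[13..19], body so far='3xpez8vsljz2lj5xna7'
Chunk 5: stream[39..40]='4' size=0x4=4, data at stream[42..46]='kd6c' -> body[19..23], body so far='3xpez8vsljz2lj5xna7kd6c'
Chunk 6: stream[48..49]='0' size=0 (terminator). Final body='3xpez8vsljz2lj5xna7kd6c' (23 bytes)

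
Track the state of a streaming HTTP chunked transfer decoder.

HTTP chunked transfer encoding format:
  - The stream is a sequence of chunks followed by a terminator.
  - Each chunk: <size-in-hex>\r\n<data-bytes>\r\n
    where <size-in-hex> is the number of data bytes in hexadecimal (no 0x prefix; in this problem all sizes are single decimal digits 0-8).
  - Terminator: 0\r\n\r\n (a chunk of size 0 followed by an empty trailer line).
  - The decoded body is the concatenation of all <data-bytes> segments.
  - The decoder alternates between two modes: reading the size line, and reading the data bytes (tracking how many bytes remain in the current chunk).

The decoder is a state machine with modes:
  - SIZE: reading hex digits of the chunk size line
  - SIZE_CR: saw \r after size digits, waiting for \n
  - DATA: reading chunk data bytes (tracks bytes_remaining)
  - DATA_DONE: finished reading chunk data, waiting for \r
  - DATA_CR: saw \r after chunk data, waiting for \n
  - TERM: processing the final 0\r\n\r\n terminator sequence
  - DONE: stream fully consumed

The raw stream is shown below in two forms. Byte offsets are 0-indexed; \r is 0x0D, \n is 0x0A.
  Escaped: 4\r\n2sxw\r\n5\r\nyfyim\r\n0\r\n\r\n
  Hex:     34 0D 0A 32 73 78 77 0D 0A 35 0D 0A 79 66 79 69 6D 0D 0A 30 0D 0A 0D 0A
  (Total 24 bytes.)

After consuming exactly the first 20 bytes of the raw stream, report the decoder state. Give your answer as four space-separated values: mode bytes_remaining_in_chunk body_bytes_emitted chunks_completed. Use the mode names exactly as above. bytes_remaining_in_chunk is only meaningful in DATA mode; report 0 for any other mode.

Answer: SIZE 0 9 2

Derivation:
Byte 0 = '4': mode=SIZE remaining=0 emitted=0 chunks_done=0
Byte 1 = 0x0D: mode=SIZE_CR remaining=0 emitted=0 chunks_done=0
Byte 2 = 0x0A: mode=DATA remaining=4 emitted=0 chunks_done=0
Byte 3 = '2': mode=DATA remaining=3 emitted=1 chunks_done=0
Byte 4 = 's': mode=DATA remaining=2 emitted=2 chunks_done=0
Byte 5 = 'x': mode=DATA remaining=1 emitted=3 chunks_done=0
Byte 6 = 'w': mode=DATA_DONE remaining=0 emitted=4 chunks_done=0
Byte 7 = 0x0D: mode=DATA_CR remaining=0 emitted=4 chunks_done=0
Byte 8 = 0x0A: mode=SIZE remaining=0 emitted=4 chunks_done=1
Byte 9 = '5': mode=SIZE remaining=0 emitted=4 chunks_done=1
Byte 10 = 0x0D: mode=SIZE_CR remaining=0 emitted=4 chunks_done=1
Byte 11 = 0x0A: mode=DATA remaining=5 emitted=4 chunks_done=1
Byte 12 = 'y': mode=DATA remaining=4 emitted=5 chunks_done=1
Byte 13 = 'f': mode=DATA remaining=3 emitted=6 chunks_done=1
Byte 14 = 'y': mode=DATA remaining=2 emitted=7 chunks_done=1
Byte 15 = 'i': mode=DATA remaining=1 emitted=8 chunks_done=1
Byte 16 = 'm': mode=DATA_DONE remaining=0 emitted=9 chunks_done=1
Byte 17 = 0x0D: mode=DATA_CR remaining=0 emitted=9 chunks_done=1
Byte 18 = 0x0A: mode=SIZE remaining=0 emitted=9 chunks_done=2
Byte 19 = '0': mode=SIZE remaining=0 emitted=9 chunks_done=2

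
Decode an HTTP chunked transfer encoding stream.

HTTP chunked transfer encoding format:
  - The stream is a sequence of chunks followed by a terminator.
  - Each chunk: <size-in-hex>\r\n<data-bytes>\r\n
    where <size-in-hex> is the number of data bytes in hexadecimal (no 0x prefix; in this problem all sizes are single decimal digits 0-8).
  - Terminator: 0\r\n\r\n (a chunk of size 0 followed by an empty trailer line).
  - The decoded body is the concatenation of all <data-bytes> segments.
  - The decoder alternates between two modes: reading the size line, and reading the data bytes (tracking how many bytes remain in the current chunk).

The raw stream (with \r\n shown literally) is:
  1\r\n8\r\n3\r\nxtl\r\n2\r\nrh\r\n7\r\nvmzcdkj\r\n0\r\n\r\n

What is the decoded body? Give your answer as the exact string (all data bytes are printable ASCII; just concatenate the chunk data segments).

Answer: 8xtlrhvmzcdkj

Derivation:
Chunk 1: stream[0..1]='1' size=0x1=1, data at stream[3..4]='8' -> body[0..1], body so far='8'
Chunk 2: stream[6..7]='3' size=0x3=3, data at stream[9..12]='xtl' -> body[1..4], body so far='8xtl'
Chunk 3: stream[14..15]='2' size=0x2=2, data at stream[17..19]='rh' -> body[4..6], body so far='8xtlrh'
Chunk 4: stream[21..22]='7' size=0x7=7, data at stream[24..31]='vmzcdkj' -> body[6..13], body so far='8xtlrhvmzcdkj'
Chunk 5: stream[33..34]='0' size=0 (terminator). Final body='8xtlrhvmzcdkj' (13 bytes)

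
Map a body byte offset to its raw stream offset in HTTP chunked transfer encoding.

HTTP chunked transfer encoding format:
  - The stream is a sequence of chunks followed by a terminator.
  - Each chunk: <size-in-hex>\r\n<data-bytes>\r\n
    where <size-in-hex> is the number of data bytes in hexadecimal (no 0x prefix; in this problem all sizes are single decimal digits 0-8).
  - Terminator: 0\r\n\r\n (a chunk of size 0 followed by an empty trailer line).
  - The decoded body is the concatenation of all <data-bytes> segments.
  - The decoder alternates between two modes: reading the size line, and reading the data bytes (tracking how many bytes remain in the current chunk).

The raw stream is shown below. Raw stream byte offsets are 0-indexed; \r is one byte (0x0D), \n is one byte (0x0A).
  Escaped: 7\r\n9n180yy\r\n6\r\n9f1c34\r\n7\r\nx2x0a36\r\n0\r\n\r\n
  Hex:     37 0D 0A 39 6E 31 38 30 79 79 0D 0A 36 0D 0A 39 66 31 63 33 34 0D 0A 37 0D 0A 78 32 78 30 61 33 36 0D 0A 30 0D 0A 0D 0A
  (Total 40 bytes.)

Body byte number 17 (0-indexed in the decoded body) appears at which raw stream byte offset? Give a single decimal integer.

Answer: 30

Derivation:
Chunk 1: stream[0..1]='7' size=0x7=7, data at stream[3..10]='9n180yy' -> body[0..7], body so far='9n180yy'
Chunk 2: stream[12..13]='6' size=0x6=6, data at stream[15..21]='9f1c34' -> body[7..13], body so far='9n180yy9f1c34'
Chunk 3: stream[23..24]='7' size=0x7=7, data at stream[26..33]='x2x0a36' -> body[13..20], body so far='9n180yy9f1c34x2x0a36'
Chunk 4: stream[35..36]='0' size=0 (terminator). Final body='9n180yy9f1c34x2x0a36' (20 bytes)
Body byte 17 at stream offset 30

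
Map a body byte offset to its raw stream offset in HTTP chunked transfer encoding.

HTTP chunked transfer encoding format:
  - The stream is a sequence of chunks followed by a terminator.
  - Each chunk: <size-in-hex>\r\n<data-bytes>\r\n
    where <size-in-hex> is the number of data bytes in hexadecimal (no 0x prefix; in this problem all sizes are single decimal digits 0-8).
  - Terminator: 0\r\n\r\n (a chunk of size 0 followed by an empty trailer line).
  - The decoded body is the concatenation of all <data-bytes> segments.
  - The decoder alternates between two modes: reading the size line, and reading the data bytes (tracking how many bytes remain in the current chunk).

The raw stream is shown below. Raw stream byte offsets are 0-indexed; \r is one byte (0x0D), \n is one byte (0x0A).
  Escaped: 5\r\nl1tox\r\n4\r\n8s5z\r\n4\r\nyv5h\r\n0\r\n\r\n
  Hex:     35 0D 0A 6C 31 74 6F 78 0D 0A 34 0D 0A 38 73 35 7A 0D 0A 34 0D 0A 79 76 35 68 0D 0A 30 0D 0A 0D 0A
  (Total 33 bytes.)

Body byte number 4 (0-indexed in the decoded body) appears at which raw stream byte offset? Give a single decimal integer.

Chunk 1: stream[0..1]='5' size=0x5=5, data at stream[3..8]='l1tox' -> body[0..5], body so far='l1tox'
Chunk 2: stream[10..11]='4' size=0x4=4, data at stream[13..17]='8s5z' -> body[5..9], body so far='l1tox8s5z'
Chunk 3: stream[19..20]='4' size=0x4=4, data at stream[22..26]='yv5h' -> body[9..13], body so far='l1tox8s5zyv5h'
Chunk 4: stream[28..29]='0' size=0 (terminator). Final body='l1tox8s5zyv5h' (13 bytes)
Body byte 4 at stream offset 7

Answer: 7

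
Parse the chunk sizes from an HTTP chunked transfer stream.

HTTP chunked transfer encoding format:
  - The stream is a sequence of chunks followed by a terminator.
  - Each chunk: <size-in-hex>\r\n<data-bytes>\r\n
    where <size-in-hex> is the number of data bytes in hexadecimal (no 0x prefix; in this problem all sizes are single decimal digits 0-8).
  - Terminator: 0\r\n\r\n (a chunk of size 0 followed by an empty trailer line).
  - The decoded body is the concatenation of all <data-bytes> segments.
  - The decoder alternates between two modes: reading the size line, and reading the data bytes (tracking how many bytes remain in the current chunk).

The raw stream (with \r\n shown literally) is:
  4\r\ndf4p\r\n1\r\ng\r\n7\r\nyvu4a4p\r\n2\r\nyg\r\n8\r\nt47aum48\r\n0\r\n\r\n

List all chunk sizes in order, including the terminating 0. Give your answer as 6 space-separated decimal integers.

Chunk 1: stream[0..1]='4' size=0x4=4, data at stream[3..7]='df4p' -> body[0..4], body so far='df4p'
Chunk 2: stream[9..10]='1' size=0x1=1, data at stream[12..13]='g' -> body[4..5], body so far='df4pg'
Chunk 3: stream[15..16]='7' size=0x7=7, data at stream[18..25]='yvu4a4p' -> body[5..12], body so far='df4pgyvu4a4p'
Chunk 4: stream[27..28]='2' size=0x2=2, data at stream[30..32]='yg' -> body[12..14], body so far='df4pgyvu4a4pyg'
Chunk 5: stream[34..35]='8' size=0x8=8, data at stream[37..45]='t47aum48' -> body[14..22], body so far='df4pgyvu4a4pygt47aum48'
Chunk 6: stream[47..48]='0' size=0 (terminator). Final body='df4pgyvu4a4pygt47aum48' (22 bytes)

Answer: 4 1 7 2 8 0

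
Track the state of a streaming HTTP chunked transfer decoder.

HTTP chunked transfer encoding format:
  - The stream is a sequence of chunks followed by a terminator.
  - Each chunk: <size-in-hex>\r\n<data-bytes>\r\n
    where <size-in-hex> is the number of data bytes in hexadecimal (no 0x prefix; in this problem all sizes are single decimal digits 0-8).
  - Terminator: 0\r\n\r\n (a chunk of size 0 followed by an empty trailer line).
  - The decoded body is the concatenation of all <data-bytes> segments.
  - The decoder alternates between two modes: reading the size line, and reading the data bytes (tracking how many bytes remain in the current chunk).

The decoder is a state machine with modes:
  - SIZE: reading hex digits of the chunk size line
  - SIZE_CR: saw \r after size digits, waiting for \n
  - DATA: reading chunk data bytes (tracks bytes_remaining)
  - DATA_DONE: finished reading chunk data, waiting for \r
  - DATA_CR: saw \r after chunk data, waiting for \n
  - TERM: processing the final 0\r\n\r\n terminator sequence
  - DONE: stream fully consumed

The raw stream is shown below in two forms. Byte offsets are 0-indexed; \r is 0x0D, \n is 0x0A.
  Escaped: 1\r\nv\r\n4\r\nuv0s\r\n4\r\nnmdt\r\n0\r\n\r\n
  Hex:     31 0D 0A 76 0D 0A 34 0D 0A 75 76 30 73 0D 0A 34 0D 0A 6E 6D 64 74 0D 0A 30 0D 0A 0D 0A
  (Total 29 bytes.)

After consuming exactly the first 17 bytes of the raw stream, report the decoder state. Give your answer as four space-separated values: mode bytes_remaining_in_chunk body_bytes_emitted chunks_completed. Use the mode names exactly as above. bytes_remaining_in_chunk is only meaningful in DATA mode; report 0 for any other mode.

Answer: SIZE_CR 0 5 2

Derivation:
Byte 0 = '1': mode=SIZE remaining=0 emitted=0 chunks_done=0
Byte 1 = 0x0D: mode=SIZE_CR remaining=0 emitted=0 chunks_done=0
Byte 2 = 0x0A: mode=DATA remaining=1 emitted=0 chunks_done=0
Byte 3 = 'v': mode=DATA_DONE remaining=0 emitted=1 chunks_done=0
Byte 4 = 0x0D: mode=DATA_CR remaining=0 emitted=1 chunks_done=0
Byte 5 = 0x0A: mode=SIZE remaining=0 emitted=1 chunks_done=1
Byte 6 = '4': mode=SIZE remaining=0 emitted=1 chunks_done=1
Byte 7 = 0x0D: mode=SIZE_CR remaining=0 emitted=1 chunks_done=1
Byte 8 = 0x0A: mode=DATA remaining=4 emitted=1 chunks_done=1
Byte 9 = 'u': mode=DATA remaining=3 emitted=2 chunks_done=1
Byte 10 = 'v': mode=DATA remaining=2 emitted=3 chunks_done=1
Byte 11 = '0': mode=DATA remaining=1 emitted=4 chunks_done=1
Byte 12 = 's': mode=DATA_DONE remaining=0 emitted=5 chunks_done=1
Byte 13 = 0x0D: mode=DATA_CR remaining=0 emitted=5 chunks_done=1
Byte 14 = 0x0A: mode=SIZE remaining=0 emitted=5 chunks_done=2
Byte 15 = '4': mode=SIZE remaining=0 emitted=5 chunks_done=2
Byte 16 = 0x0D: mode=SIZE_CR remaining=0 emitted=5 chunks_done=2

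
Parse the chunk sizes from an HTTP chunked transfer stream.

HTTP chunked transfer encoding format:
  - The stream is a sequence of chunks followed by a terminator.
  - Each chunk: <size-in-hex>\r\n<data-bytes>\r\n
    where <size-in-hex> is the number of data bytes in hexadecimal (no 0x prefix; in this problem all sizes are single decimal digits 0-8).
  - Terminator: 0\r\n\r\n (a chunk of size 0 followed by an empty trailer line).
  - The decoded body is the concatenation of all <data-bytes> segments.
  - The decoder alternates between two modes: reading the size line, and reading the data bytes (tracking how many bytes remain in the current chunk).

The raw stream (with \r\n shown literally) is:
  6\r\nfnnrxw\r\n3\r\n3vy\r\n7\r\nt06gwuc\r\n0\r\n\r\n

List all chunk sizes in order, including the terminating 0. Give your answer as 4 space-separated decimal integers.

Answer: 6 3 7 0

Derivation:
Chunk 1: stream[0..1]='6' size=0x6=6, data at stream[3..9]='fnnrxw' -> body[0..6], body so far='fnnrxw'
Chunk 2: stream[11..12]='3' size=0x3=3, data at stream[14..17]='3vy' -> body[6..9], body so far='fnnrxw3vy'
Chunk 3: stream[19..20]='7' size=0x7=7, data at stream[22..29]='t06gwuc' -> body[9..16], body so far='fnnrxw3vyt06gwuc'
Chunk 4: stream[31..32]='0' size=0 (terminator). Final body='fnnrxw3vyt06gwuc' (16 bytes)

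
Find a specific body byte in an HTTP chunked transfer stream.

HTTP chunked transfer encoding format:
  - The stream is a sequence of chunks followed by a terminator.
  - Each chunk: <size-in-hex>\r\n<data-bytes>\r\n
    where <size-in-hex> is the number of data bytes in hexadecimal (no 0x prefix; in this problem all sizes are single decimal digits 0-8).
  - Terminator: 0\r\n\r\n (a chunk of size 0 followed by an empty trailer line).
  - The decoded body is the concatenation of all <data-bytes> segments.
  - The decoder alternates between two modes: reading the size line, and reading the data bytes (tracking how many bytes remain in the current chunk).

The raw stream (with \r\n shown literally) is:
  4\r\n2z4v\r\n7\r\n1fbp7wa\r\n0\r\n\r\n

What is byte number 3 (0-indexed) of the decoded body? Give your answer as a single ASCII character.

Answer: v

Derivation:
Chunk 1: stream[0..1]='4' size=0x4=4, data at stream[3..7]='2z4v' -> body[0..4], body so far='2z4v'
Chunk 2: stream[9..10]='7' size=0x7=7, data at stream[12..19]='1fbp7wa' -> body[4..11], body so far='2z4v1fbp7wa'
Chunk 3: stream[21..22]='0' size=0 (terminator). Final body='2z4v1fbp7wa' (11 bytes)
Body byte 3 = 'v'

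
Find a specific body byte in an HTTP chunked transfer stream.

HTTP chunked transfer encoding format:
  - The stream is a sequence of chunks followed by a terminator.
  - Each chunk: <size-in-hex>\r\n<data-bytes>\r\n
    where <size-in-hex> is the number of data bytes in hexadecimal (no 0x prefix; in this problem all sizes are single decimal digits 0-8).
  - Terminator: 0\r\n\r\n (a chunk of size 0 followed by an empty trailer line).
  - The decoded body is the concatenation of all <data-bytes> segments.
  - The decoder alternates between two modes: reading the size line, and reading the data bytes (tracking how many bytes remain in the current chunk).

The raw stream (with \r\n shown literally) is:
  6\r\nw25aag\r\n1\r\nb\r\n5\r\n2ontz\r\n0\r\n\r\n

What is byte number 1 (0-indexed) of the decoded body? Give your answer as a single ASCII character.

Chunk 1: stream[0..1]='6' size=0x6=6, data at stream[3..9]='w25aag' -> body[0..6], body so far='w25aag'
Chunk 2: stream[11..12]='1' size=0x1=1, data at stream[14..15]='b' -> body[6..7], body so far='w25aagb'
Chunk 3: stream[17..18]='5' size=0x5=5, data at stream[20..25]='2ontz' -> body[7..12], body so far='w25aagb2ontz'
Chunk 4: stream[27..28]='0' size=0 (terminator). Final body='w25aagb2ontz' (12 bytes)
Body byte 1 = '2'

Answer: 2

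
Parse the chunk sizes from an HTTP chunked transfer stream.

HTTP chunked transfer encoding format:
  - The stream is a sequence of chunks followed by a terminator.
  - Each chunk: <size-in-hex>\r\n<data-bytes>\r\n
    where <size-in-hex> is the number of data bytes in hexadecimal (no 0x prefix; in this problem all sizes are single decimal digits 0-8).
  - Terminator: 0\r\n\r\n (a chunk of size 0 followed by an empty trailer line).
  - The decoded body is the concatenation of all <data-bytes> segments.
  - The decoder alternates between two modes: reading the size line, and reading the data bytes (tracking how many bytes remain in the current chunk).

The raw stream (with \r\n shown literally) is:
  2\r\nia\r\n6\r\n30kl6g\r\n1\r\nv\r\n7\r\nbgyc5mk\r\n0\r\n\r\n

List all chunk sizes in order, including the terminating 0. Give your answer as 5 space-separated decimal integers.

Answer: 2 6 1 7 0

Derivation:
Chunk 1: stream[0..1]='2' size=0x2=2, data at stream[3..5]='ia' -> body[0..2], body so far='ia'
Chunk 2: stream[7..8]='6' size=0x6=6, data at stream[10..16]='30kl6g' -> body[2..8], body so far='ia30kl6g'
Chunk 3: stream[18..19]='1' size=0x1=1, data at stream[21..22]='v' -> body[8..9], body so far='ia30kl6gv'
Chunk 4: stream[24..25]='7' size=0x7=7, data at stream[27..34]='bgyc5mk' -> body[9..16], body so far='ia30kl6gvbgyc5mk'
Chunk 5: stream[36..37]='0' size=0 (terminator). Final body='ia30kl6gvbgyc5mk' (16 bytes)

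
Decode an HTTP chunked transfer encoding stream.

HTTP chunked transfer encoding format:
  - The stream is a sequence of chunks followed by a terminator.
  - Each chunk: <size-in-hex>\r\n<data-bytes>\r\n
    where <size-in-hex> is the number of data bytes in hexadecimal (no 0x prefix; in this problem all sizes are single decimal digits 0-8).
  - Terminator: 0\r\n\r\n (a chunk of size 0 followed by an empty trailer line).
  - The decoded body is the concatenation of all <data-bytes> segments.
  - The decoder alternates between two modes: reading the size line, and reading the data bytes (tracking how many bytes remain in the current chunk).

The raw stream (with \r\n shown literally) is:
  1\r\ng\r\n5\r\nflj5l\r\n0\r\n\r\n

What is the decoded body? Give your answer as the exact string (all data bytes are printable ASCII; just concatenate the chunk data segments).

Chunk 1: stream[0..1]='1' size=0x1=1, data at stream[3..4]='g' -> body[0..1], body so far='g'
Chunk 2: stream[6..7]='5' size=0x5=5, data at stream[9..14]='flj5l' -> body[1..6], body so far='gflj5l'
Chunk 3: stream[16..17]='0' size=0 (terminator). Final body='gflj5l' (6 bytes)

Answer: gflj5l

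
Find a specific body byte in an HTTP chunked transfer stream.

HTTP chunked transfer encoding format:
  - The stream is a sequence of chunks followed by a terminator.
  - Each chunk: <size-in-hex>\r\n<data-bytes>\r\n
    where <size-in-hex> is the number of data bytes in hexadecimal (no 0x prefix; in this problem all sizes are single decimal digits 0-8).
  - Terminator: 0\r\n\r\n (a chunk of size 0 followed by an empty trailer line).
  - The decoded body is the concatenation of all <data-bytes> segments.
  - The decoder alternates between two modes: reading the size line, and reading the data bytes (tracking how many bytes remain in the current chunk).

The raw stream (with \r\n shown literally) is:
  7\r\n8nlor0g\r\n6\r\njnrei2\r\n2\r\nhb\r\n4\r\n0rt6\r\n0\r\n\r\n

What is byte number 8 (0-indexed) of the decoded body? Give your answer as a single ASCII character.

Answer: n

Derivation:
Chunk 1: stream[0..1]='7' size=0x7=7, data at stream[3..10]='8nlor0g' -> body[0..7], body so far='8nlor0g'
Chunk 2: stream[12..13]='6' size=0x6=6, data at stream[15..21]='jnrei2' -> body[7..13], body so far='8nlor0gjnrei2'
Chunk 3: stream[23..24]='2' size=0x2=2, data at stream[26..28]='hb' -> body[13..15], body so far='8nlor0gjnrei2hb'
Chunk 4: stream[30..31]='4' size=0x4=4, data at stream[33..37]='0rt6' -> body[15..19], body so far='8nlor0gjnrei2hb0rt6'
Chunk 5: stream[39..40]='0' size=0 (terminator). Final body='8nlor0gjnrei2hb0rt6' (19 bytes)
Body byte 8 = 'n'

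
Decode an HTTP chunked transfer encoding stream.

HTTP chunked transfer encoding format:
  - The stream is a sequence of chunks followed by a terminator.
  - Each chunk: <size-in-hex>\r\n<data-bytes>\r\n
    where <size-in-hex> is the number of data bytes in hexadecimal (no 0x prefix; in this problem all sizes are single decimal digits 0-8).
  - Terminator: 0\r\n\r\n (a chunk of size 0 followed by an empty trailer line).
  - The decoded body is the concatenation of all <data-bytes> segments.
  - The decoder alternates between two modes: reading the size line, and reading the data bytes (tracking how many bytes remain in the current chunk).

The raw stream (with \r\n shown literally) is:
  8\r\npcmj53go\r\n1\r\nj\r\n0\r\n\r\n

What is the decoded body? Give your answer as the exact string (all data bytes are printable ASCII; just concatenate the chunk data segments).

Answer: pcmj53goj

Derivation:
Chunk 1: stream[0..1]='8' size=0x8=8, data at stream[3..11]='pcmj53go' -> body[0..8], body so far='pcmj53go'
Chunk 2: stream[13..14]='1' size=0x1=1, data at stream[16..17]='j' -> body[8..9], body so far='pcmj53goj'
Chunk 3: stream[19..20]='0' size=0 (terminator). Final body='pcmj53goj' (9 bytes)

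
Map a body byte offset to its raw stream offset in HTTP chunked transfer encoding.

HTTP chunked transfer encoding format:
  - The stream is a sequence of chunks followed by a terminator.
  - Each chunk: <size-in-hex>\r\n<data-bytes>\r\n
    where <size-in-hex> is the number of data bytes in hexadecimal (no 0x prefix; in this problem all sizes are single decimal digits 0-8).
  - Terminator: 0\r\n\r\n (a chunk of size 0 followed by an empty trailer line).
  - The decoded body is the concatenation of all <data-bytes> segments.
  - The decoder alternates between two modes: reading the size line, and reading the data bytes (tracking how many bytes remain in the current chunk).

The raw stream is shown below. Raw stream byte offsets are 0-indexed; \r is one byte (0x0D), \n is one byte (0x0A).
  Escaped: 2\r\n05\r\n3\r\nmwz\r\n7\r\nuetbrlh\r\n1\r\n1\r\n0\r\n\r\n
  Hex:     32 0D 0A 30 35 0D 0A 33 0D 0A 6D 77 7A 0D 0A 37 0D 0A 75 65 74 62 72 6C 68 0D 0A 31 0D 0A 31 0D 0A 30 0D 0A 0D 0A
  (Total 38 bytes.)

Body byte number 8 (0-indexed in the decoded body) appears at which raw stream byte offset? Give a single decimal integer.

Chunk 1: stream[0..1]='2' size=0x2=2, data at stream[3..5]='05' -> body[0..2], body so far='05'
Chunk 2: stream[7..8]='3' size=0x3=3, data at stream[10..13]='mwz' -> body[2..5], body so far='05mwz'
Chunk 3: stream[15..16]='7' size=0x7=7, data at stream[18..25]='uetbrlh' -> body[5..12], body so far='05mwzuetbrlh'
Chunk 4: stream[27..28]='1' size=0x1=1, data at stream[30..31]='1' -> body[12..13], body so far='05mwzuetbrlh1'
Chunk 5: stream[33..34]='0' size=0 (terminator). Final body='05mwzuetbrlh1' (13 bytes)
Body byte 8 at stream offset 21

Answer: 21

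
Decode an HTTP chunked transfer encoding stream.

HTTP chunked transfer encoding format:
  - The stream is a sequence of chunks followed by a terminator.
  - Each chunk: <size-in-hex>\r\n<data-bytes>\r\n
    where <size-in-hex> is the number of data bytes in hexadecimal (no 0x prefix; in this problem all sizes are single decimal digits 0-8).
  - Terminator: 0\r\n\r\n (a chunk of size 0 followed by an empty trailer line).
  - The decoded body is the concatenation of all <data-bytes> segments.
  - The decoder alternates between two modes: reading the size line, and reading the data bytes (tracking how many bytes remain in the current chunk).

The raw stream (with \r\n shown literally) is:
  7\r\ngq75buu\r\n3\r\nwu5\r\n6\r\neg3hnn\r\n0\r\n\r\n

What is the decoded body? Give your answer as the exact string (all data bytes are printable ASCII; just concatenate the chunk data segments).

Chunk 1: stream[0..1]='7' size=0x7=7, data at stream[3..10]='gq75buu' -> body[0..7], body so far='gq75buu'
Chunk 2: stream[12..13]='3' size=0x3=3, data at stream[15..18]='wu5' -> body[7..10], body so far='gq75buuwu5'
Chunk 3: stream[20..21]='6' size=0x6=6, data at stream[23..29]='eg3hnn' -> body[10..16], body so far='gq75buuwu5eg3hnn'
Chunk 4: stream[31..32]='0' size=0 (terminator). Final body='gq75buuwu5eg3hnn' (16 bytes)

Answer: gq75buuwu5eg3hnn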